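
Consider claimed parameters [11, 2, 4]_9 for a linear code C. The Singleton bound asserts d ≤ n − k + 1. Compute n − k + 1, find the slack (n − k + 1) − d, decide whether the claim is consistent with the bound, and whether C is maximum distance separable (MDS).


Singleton RHS = n − k + 1 = 10, slack = 6, bound satisfied, not MDS.

Singleton bound: d ≤ n − k + 1.
Here n = 11, k = 2, so n − k + 1 = 10.
Given d = 4, check d ≤ 10: YES.
Slack = (n − k + 1) − d = 6.
The code is NOT MDS (slack = 6 > 0).
Description: the claimed parameters are [11, 2, 4]_9; such a code would be non-MDS.


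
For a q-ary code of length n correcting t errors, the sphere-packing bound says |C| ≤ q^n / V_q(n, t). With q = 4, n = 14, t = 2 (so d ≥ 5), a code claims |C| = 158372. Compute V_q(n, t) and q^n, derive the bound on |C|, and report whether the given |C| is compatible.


V_q(n, t) = 862, q^n = 268435456, Hamming bound = 311410, |C| = 158372 ≤ bound (satisfied).

Step 1: Compute V_q(n, t) = Σ_{j=0}^2 C(n, j) (q−1)^j.
  j = 0: C(14,0)·(3)^0 = 1·1 = 1.
  j = 1: C(14,1)·(3)^1 = 14·3 = 42.
  j = 2: C(14,2)·(3)^2 = 91·9 = 819.
  V_q(n, t) = 1 + 42 + 819 = 862.
Step 2: q^n = 4^14 = 268435456.
Step 3: Hamming bound ⌊q^n / V_q(n,t)⌋ = ⌊268435456/862⌋ = 311410.
Step 4: Compare |C| = 158372 to 311410: satisfied.
The claimed |C| lies below the Hamming bound.


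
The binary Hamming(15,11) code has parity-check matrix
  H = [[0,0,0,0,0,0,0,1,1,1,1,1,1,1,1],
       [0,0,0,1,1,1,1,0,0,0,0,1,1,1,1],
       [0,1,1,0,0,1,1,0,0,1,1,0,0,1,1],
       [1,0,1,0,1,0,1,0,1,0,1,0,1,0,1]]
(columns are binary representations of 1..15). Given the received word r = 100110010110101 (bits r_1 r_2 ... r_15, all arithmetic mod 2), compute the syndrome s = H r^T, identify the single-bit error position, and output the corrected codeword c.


s = (1, 0, 1, 1)^T, error position = 11, corrected codeword c = 100110010100101

Compute s = H r^T mod 2 one row at a time:
  s_1 = 1 + 0 + 1 + 1 + 0 + 1 + 0 + 1 = 5 ≡ 1 (mod 2).
  s_2 = 1 + 1 + 0 + 0 + 0 + 1 + 0 + 1 = 4 ≡ 0 (mod 2).
  s_3 = 0 + 0 + 0 + 0 + 1 + 1 + 0 + 1 = 3 ≡ 1 (mod 2).
  s_4 = 1 + 0 + 1 + 0 + 0 + 1 + 1 + 1 = 5 ≡ 1 (mod 2).
s = (1, 0, 1, 1)^T — this equals column 11 of H (binary 1011), so error is at position 11.
Correct: flip bit 11 of r = 100110010110101 to get c = 100110010100101.


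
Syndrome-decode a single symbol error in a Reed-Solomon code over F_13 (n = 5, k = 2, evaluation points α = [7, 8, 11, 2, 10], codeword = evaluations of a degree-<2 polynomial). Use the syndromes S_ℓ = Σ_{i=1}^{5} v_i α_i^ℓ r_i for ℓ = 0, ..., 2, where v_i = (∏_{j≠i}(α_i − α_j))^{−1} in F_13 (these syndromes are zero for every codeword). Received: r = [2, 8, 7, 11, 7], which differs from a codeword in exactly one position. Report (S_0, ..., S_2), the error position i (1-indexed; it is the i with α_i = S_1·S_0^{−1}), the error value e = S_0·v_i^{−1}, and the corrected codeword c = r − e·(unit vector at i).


S = (5, 3, 7), error at position 3, error magnitude e = 7, c = [2, 8, 0, 11, 7].

Step 1: column multipliers v_i = (∏_{j≠i}(α_i − α_j))^{−1} mod 13.
  i = 1 (α = 7): (7−8)(7−11)(7−2)(7−10) = (−1)·(−4)·5·(−3) = −60 ≡ 5, so v_1 = 5^{−1} = 8 (mod 13).
  i = 2 (α = 8): (8−7)(8−11)(8−2)(8−10) = 1·(−3)·6·(−2) = 36 ≡ 10, so v_2 = 10^{−1} = 4 (mod 13).
  i = 3 (α = 11): (11−7)(11−8)(11−2)(11−10) = 4·3·9·1 = 108 ≡ 4, so v_3 = 4^{−1} = 10 (mod 13).
  i = 4 (α = 2): (2−7)(2−8)(2−11)(2−10) = (−5)·(−6)·(−9)·(−8) = 2160 ≡ 2, so v_4 = 2^{−1} = 7 (mod 13).
  i = 5 (α = 10): (10−7)(10−8)(10−11)(10−2) = 3·2·(−1)·8 = −48 ≡ 4, so v_5 = 4^{−1} = 10 (mod 13).
  v = [8, 4, 10, 7, 10].
Step 2: syndromes of r = [2, 8, 7, 11, 7] (all sums mod 13).
  S_0 = Σ v_i r_i = 8·2 + 4·8 + 10·7 + 7·11 + 10·7 = 265 ≡ 5.
  S_1 = Σ v_i α_i r_i = 8·7·2 + 4·8·8 + 10·11·7 + 7·2·11 + 10·10·7 = 1992 ≡ 3.
  α_i^2 mod 13 = [10, 12, 4, 4, 9].
  S_2 = Σ v_i α_i^2 r_i = 8·10·2 + 4·12·8 + 10·4·7 + 7·4·11 + 10·9·7 = 1762 ≡ 7.
  S = (5, 3, 7) ≠ 0, so r is not a codeword (an error is present).
Step 3: locate the error. For a single error e at position i, S_ℓ = v_i·e·α_i^ℓ, so α_err = S_1/S_0.
  S_0^{−1} = 5^{−1} = 8 (mod 13), so α_err = 3·8 = 24 ≡ 11 = α_3. Error position i = 3.
  Consistency check: S_2/S_1 = 7·9 = 63 ≡ 11 = α_err ✓ (single-error assumption holds).
Step 4: error magnitude e = S_0/v_3 = S_0·∏_{j≠3}(α_3 − α_j) = 5·4 = 20 ≡ 7 (mod 13).
Step 5: correct position 3: c_3 = r_3 − e = 7 − 7 ≡ 0 (mod 13). Hence c = [2, 8, 0, 11, 7].
  Check: interpolating c through the α_i gives m(x) = 12 + 6·x (degree < 2) with m(α_i) = c_i for every i, so c is indeed a codeword.


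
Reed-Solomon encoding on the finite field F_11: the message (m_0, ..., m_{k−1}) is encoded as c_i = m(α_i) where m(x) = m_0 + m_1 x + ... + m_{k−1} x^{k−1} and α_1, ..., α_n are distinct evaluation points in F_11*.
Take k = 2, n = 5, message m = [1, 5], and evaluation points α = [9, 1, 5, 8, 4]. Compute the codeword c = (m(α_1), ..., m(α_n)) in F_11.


c = [2, 6, 4, 8, 10]

Message polynomial: m(x) = 1 + 5·x (mod 11).
For each evaluation point α_i, compute m(α_i) mod 11:
  α_1 = 9: Horner steps 5 → 2, so m(9) = 2.
  α_2 = 1: Horner steps 5 → 6, so m(1) = 6.
  α_3 = 5: Horner steps 5 → 4, so m(5) = 4.
  α_4 = 8: Horner steps 5 → 8, so m(8) = 8.
  α_5 = 4: Horner steps 5 → 10, so m(4) = 10.
Codeword c = [2, 6, 4, 8, 10] ∈ F_11^5.


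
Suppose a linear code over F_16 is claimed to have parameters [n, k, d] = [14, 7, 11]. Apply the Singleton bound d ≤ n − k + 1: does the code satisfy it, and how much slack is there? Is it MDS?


Singleton RHS = n − k + 1 = 8, slack = -3, bound violated (no such code; not MDS).

Singleton bound: d ≤ n − k + 1.
Here n = 14, k = 7, so n − k + 1 = 8.
Given d = 11, check d ≤ 8: NO.
Slack = (n − k + 1) − d = -3.
The slack is negative: d = 11 exceeds n − k + 1 = 8 by 3, so the Singleton bound is violated and no linear [14, 7, 11]_16 code can exist. In particular it is not MDS (MDS requires d = n − k + 1 exactly).
Description: the claimed parameters are [14, 7, 11]_16; such a code would be impossible (violates the Singleton bound).


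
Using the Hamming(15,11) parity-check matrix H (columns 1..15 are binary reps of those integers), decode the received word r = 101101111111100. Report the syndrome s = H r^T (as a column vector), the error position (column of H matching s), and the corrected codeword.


s = (0, 1, 1, 0)^T, error position = 6, corrected codeword c = 101100111111100

Compute s = H r^T mod 2 one row at a time:
  s_1 = 1 + 1 + 1 + 1 + 1 + 1 + 0 + 0 = 6 ≡ 0 (mod 2).
  s_2 = 1 + 0 + 1 + 1 + 1 + 1 + 0 + 0 = 5 ≡ 1 (mod 2).
  s_3 = 0 + 1 + 1 + 1 + 1 + 1 + 0 + 0 = 5 ≡ 1 (mod 2).
  s_4 = 1 + 1 + 0 + 1 + 1 + 1 + 1 + 0 = 6 ≡ 0 (mod 2).
s = (0, 1, 1, 0)^T — this equals column 6 of H (binary 0110), so error is at position 6.
Correct: flip bit 6 of r = 101101111111100 to get c = 101100111111100.


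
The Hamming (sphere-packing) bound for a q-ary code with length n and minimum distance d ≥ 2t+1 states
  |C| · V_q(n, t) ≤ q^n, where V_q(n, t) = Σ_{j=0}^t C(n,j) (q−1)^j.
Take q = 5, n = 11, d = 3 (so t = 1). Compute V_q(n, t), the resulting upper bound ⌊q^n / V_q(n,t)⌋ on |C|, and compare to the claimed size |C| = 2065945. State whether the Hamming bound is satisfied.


V_q(n, t) = 45, q^n = 48828125, Hamming bound = 1085069, |C| = 2065945 > bound (violated).

Step 1: Compute V_q(n, t) = Σ_{j=0}^1 C(n, j) (q−1)^j.
  j = 0: C(11,0)·(4)^0 = 1·1 = 1.
  j = 1: C(11,1)·(4)^1 = 11·4 = 44.
  V_q(n, t) = 1 + 44 = 45.
Step 2: q^n = 5^11 = 48828125.
Step 3: Hamming bound ⌊q^n / V_q(n,t)⌋ = ⌊48828125/45⌋ = 1085069.
Step 4: Compare |C| = 2065945 to 1085069: violated.
The claimed |C| lies above the Hamming bound, so no 5-ary code of length 11 with d ≥ 3 can have 2065945 codewords.


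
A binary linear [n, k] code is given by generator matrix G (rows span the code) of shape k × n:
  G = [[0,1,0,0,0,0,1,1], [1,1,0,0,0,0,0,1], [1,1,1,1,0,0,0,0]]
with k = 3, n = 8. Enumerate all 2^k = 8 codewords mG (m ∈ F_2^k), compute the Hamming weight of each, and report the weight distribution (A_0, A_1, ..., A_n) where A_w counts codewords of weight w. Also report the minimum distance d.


Weight distribution: A_0 = 1, A_2 = 1, A_3 = 3, A_4 = 2, A_5 = 1. Minimum distance d = 2.

Enumerate all 2^3 = 8 messages m ∈ F_2^3.
For each, compute codeword c = mG in F_2^8, then tally its weight.
  m = 000 → c = 00000000, weight = 0.
  m = 100 → c = 01000011, weight = 3.
  m = 010 → c = 11000001, weight = 3.
  m = 110 → c = 10000010, weight = 2.
  m = 001 → c = 11110000, weight = 4.
  m = 101 → c = 10110011, weight = 5.
  m = 011 → c = 00110001, weight = 3.
  m = 111 → c = 01110010, weight = 4.
Tally weights:
  weight 0: 1 codewords.
  weight 2: 1 codewords.
  weight 3: 3 codewords.
  weight 4: 2 codewords.
  weight 5: 1 codewords.
Minimum distance d = smallest w > 0 with A_w > 0 = 2.
Sanity: Σ A_w = 8 = 2^3 = 8 ✓.


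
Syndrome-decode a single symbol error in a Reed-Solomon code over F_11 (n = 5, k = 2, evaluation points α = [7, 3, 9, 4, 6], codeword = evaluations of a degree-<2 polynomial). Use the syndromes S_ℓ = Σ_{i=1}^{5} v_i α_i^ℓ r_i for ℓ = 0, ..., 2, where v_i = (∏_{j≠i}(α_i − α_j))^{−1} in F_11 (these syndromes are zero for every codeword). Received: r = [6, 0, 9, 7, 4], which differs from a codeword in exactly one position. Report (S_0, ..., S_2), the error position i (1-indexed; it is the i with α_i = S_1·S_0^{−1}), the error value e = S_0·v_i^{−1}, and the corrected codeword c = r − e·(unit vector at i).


S = (7, 9, 10), error at position 5, error magnitude e = 5, c = [6, 0, 9, 7, 10].

Step 1: column multipliers v_i = (∏_{j≠i}(α_i − α_j))^{−1} mod 11.
  i = 1 (α = 7): (7−3)(7−9)(7−4)(7−6) = 4·(−2)·3·1 = −24 ≡ 9, so v_1 = 9^{−1} = 5 (mod 11).
  i = 2 (α = 3): (3−7)(3−9)(3−4)(3−6) = (−4)·(−6)·(−1)·(−3) = 72 ≡ 6, so v_2 = 6^{−1} = 2 (mod 11).
  i = 3 (α = 9): (9−7)(9−3)(9−4)(9−6) = 2·6·5·3 = 180 ≡ 4, so v_3 = 4^{−1} = 3 (mod 11).
  i = 4 (α = 4): (4−7)(4−3)(4−9)(4−6) = (−3)·1·(−5)·(−2) = −30 ≡ 3, so v_4 = 3^{−1} = 4 (mod 11).
  i = 5 (α = 6): (6−7)(6−3)(6−9)(6−4) = (−1)·3·(−3)·2 = 18 ≡ 7, so v_5 = 7^{−1} = 8 (mod 11).
  v = [5, 2, 3, 4, 8].
Step 2: syndromes of r = [6, 0, 9, 7, 4] (all sums mod 11).
  S_0 = Σ v_i r_i = 5·6 + 2·0 + 3·9 + 4·7 + 8·4 = 117 ≡ 7.
  S_1 = Σ v_i α_i r_i = 5·7·6 + 2·3·0 + 3·9·9 + 4·4·7 + 8·6·4 = 757 ≡ 9.
  α_i^2 mod 11 = [5, 9, 4, 5, 3].
  S_2 = Σ v_i α_i^2 r_i = 5·5·6 + 2·9·0 + 3·4·9 + 4·5·7 + 8·3·4 = 494 ≡ 10.
  S = (7, 9, 10) ≠ 0, so r is not a codeword (an error is present).
Step 3: locate the error. For a single error e at position i, S_ℓ = v_i·e·α_i^ℓ, so α_err = S_1/S_0.
  S_0^{−1} = 7^{−1} = 8 (mod 11), so α_err = 9·8 = 72 ≡ 6 = α_5. Error position i = 5.
  Consistency check: S_2/S_1 = 10·5 = 50 ≡ 6 = α_err ✓ (single-error assumption holds).
Step 4: error magnitude e = S_0/v_5 = S_0·∏_{j≠5}(α_5 − α_j) = 7·7 = 49 ≡ 5 (mod 11).
Step 5: correct position 5: c_5 = r_5 − e = 4 − 5 ≡ 10 (mod 11). Hence c = [6, 0, 9, 7, 10].
  Check: interpolating c through the α_i gives m(x) = 1 + 7·x (degree < 2) with m(α_i) = c_i for every i, so c is indeed a codeword.


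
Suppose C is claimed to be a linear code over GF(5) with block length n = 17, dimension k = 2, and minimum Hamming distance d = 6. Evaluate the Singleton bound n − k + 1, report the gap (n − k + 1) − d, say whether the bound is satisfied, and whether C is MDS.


Singleton RHS = n − k + 1 = 16, slack = 10, bound satisfied, not MDS.

Singleton bound: d ≤ n − k + 1.
Here n = 17, k = 2, so n − k + 1 = 16.
Given d = 6, check d ≤ 16: YES.
Slack = (n − k + 1) − d = 10.
The code is NOT MDS (slack = 10 > 0).
Description: the claimed parameters are [17, 2, 6]_5; such a code would be non-MDS.


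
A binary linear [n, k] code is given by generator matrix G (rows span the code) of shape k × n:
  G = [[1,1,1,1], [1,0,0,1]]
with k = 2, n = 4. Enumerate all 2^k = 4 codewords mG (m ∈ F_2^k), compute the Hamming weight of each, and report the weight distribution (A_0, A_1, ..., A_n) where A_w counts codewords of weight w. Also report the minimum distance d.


Weight distribution: A_0 = 1, A_2 = 2, A_4 = 1. Minimum distance d = 2.

Enumerate all 2^2 = 4 messages m ∈ F_2^2.
For each, compute codeword c = mG in F_2^4, then tally its weight.
  m = 00 → c = 0000, weight = 0.
  m = 10 → c = 1111, weight = 4.
  m = 01 → c = 1001, weight = 2.
  m = 11 → c = 0110, weight = 2.
Tally weights:
  weight 0: 1 codewords.
  weight 2: 2 codewords.
  weight 4: 1 codewords.
Minimum distance d = smallest w > 0 with A_w > 0 = 2.
Sanity: Σ A_w = 4 = 2^2 = 4 ✓.


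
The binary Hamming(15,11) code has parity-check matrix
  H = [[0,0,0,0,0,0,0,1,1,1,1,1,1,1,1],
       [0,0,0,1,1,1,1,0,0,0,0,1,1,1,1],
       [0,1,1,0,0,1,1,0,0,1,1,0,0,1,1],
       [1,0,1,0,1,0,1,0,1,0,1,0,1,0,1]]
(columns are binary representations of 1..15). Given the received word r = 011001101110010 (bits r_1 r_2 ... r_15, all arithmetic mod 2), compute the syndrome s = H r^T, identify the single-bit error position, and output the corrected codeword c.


s = (0, 1, 1, 0)^T, error position = 6, corrected codeword c = 011000101110010

Compute s = H r^T mod 2 one row at a time:
  s_1 = 0 + 1 + 1 + 1 + 0 + 0 + 1 + 0 = 4 ≡ 0 (mod 2).
  s_2 = 0 + 0 + 1 + 1 + 0 + 0 + 1 + 0 = 3 ≡ 1 (mod 2).
  s_3 = 1 + 1 + 1 + 1 + 1 + 1 + 1 + 0 = 7 ≡ 1 (mod 2).
  s_4 = 0 + 1 + 0 + 1 + 1 + 1 + 0 + 0 = 4 ≡ 0 (mod 2).
s = (0, 1, 1, 0)^T — this equals column 6 of H (binary 0110), so error is at position 6.
Correct: flip bit 6 of r = 011001101110010 to get c = 011000101110010.


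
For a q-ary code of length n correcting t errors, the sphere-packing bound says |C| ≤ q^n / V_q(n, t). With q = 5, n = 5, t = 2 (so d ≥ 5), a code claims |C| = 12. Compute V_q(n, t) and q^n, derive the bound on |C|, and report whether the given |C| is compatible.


V_q(n, t) = 181, q^n = 3125, Hamming bound = 17, |C| = 12 ≤ bound (satisfied).

Step 1: Compute V_q(n, t) = Σ_{j=0}^2 C(n, j) (q−1)^j.
  j = 0: C(5,0)·(4)^0 = 1·1 = 1.
  j = 1: C(5,1)·(4)^1 = 5·4 = 20.
  j = 2: C(5,2)·(4)^2 = 10·16 = 160.
  V_q(n, t) = 1 + 20 + 160 = 181.
Step 2: q^n = 5^5 = 3125.
Step 3: Hamming bound ⌊q^n / V_q(n,t)⌋ = ⌊3125/181⌋ = 17.
Step 4: Compare |C| = 12 to 17: satisfied.
The claimed |C| lies below the Hamming bound.


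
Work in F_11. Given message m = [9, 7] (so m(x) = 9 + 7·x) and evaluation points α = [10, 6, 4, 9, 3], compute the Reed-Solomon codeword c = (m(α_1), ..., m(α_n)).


c = [2, 7, 4, 6, 8]

Message polynomial: m(x) = 9 + 7·x (mod 11).
For each evaluation point α_i, compute m(α_i) mod 11:
  α_1 = 10: Horner steps 7 → 2, so m(10) = 2.
  α_2 = 6: Horner steps 7 → 7, so m(6) = 7.
  α_3 = 4: Horner steps 7 → 4, so m(4) = 4.
  α_4 = 9: Horner steps 7 → 6, so m(9) = 6.
  α_5 = 3: Horner steps 7 → 8, so m(3) = 8.
Codeword c = [2, 7, 4, 6, 8] ∈ F_11^5.


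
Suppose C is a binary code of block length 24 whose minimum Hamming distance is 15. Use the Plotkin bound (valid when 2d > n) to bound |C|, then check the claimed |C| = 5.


Plotkin bound M ≤ 4; given |C| = 5 > bound (violated).

Check applicability: 2d = 30, n = 24.
2d − n = 6 > 0, so Plotkin applies.
Compute d/(2d−n) = 15/6 ≈ 2.5000.
⌊d/(2d−n)⌋ = 2.
Plotkin bound: M ≤ 2·2 = 4.
Given |C| = 5, check: VIOLATED.
This |C| is above the Plotkin bound, so no binary code with n = 24, d = 15 and 5 codewords exists.


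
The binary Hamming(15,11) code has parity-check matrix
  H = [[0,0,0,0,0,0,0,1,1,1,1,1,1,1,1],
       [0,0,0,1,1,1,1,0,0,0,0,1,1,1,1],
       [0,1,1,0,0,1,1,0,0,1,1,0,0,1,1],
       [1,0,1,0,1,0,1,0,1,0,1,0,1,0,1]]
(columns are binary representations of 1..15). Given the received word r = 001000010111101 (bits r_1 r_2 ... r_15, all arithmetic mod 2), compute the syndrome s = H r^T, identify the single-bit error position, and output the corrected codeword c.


s = (0, 1, 0, 0)^T, error position = 4, corrected codeword c = 001100010111101

Compute s = H r^T mod 2 one row at a time:
  s_1 = 1 + 0 + 1 + 1 + 1 + 1 + 0 + 1 = 6 ≡ 0 (mod 2).
  s_2 = 0 + 0 + 0 + 0 + 1 + 1 + 0 + 1 = 3 ≡ 1 (mod 2).
  s_3 = 0 + 1 + 0 + 0 + 1 + 1 + 0 + 1 = 4 ≡ 0 (mod 2).
  s_4 = 0 + 1 + 0 + 0 + 0 + 1 + 1 + 1 = 4 ≡ 0 (mod 2).
s = (0, 1, 0, 0)^T — this equals column 4 of H (binary 0100), so error is at position 4.
Correct: flip bit 4 of r = 001000010111101 to get c = 001100010111101.


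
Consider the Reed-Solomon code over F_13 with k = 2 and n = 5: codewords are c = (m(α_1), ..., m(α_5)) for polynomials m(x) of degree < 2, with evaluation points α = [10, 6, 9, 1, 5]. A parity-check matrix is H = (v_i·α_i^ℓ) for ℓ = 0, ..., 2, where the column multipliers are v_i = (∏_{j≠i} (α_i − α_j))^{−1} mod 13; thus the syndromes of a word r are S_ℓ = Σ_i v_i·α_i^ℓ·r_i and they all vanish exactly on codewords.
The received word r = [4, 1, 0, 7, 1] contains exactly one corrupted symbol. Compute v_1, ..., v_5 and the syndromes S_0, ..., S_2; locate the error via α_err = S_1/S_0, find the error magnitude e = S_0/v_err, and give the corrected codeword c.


S = (11, 3, 2), error at position 5, error magnitude e = 4, c = [4, 1, 0, 7, 10].

Step 1: column multipliers v_i = (∏_{j≠i}(α_i − α_j))^{−1} mod 13.
  i = 1 (α = 10): (10−6)(10−9)(10−1)(10−5) = 4·1·9·5 = 180 ≡ 11, so v_1 = 11^{−1} = 6 (mod 13).
  i = 2 (α = 6): (6−10)(6−9)(6−1)(6−5) = (−4)·(−3)·5·1 = 60 ≡ 8, so v_2 = 8^{−1} = 5 (mod 13).
  i = 3 (α = 9): (9−10)(9−6)(9−1)(9−5) = (−1)·3·8·4 = −96 ≡ 8, so v_3 = 8^{−1} = 5 (mod 13).
  i = 4 (α = 1): (1−10)(1−6)(1−9)(1−5) = (−9)·(−5)·(−8)·(−4) = 1440 ≡ 10, so v_4 = 10^{−1} = 4 (mod 13).
  i = 5 (α = 5): (5−10)(5−6)(5−9)(5−1) = (−5)·(−1)·(−4)·4 = −80 ≡ 11, so v_5 = 11^{−1} = 6 (mod 13).
  v = [6, 5, 5, 4, 6].
Step 2: syndromes of r = [4, 1, 0, 7, 1] (all sums mod 13).
  S_0 = Σ v_i r_i = 6·4 + 5·1 + 5·0 + 4·7 + 6·1 = 63 ≡ 11.
  S_1 = Σ v_i α_i r_i = 6·10·4 + 5·6·1 + 5·9·0 + 4·1·7 + 6·5·1 = 328 ≡ 3.
  α_i^2 mod 13 = [9, 10, 3, 1, 12].
  S_2 = Σ v_i α_i^2 r_i = 6·9·4 + 5·10·1 + 5·3·0 + 4·1·7 + 6·12·1 = 366 ≡ 2.
  S = (11, 3, 2) ≠ 0, so r is not a codeword (an error is present).
Step 3: locate the error. For a single error e at position i, S_ℓ = v_i·e·α_i^ℓ, so α_err = S_1/S_0.
  S_0^{−1} = 11^{−1} = 6 (mod 13), so α_err = 3·6 = 18 ≡ 5 = α_5. Error position i = 5.
  Consistency check: S_2/S_1 = 2·9 = 18 ≡ 5 = α_err ✓ (single-error assumption holds).
Step 4: error magnitude e = S_0/v_5 = S_0·∏_{j≠5}(α_5 − α_j) = 11·11 = 121 ≡ 4 (mod 13).
Step 5: correct position 5: c_5 = r_5 − e = 1 − 4 ≡ 10 (mod 13). Hence c = [4, 1, 0, 7, 10].
  Check: interpolating c through the α_i gives m(x) = 3 + 4·x (degree < 2) with m(α_i) = c_i for every i, so c is indeed a codeword.


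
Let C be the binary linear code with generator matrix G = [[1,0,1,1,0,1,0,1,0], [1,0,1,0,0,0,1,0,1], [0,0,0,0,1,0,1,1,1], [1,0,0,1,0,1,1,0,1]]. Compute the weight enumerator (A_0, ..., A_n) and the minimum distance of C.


Weight distribution: A_0 = 1, A_2 = 2, A_3 = 2, A_4 = 5, A_5 = 4, A_7 = 2. Minimum distance d = 2.

Enumerate all 2^4 = 16 messages m ∈ F_2^4.
For each, compute codeword c = mG in F_2^9, then tally its weight.
  m = 0000 → c = 000000000, weight = 0.
  m = 1000 → c = 101101010, weight = 5.
  m = 0100 → c = 101000101, weight = 4.
  m = 1100 → c = 000101111, weight = 5.
  m = 0010 → c = 000010111, weight = 4.
  m = 1010 → c = 101111101, weight = 7.
  m = 0110 → c = 101010010, weight = 4.
  m = 1110 → c = 000111000, weight = 3.
  m = 0001 → c = 100101101, weight = 5.
  m = 1001 → c = 001000111, weight = 4.
  m = 0101 → c = 001101000, weight = 3.
  m = 1101 → c = 100000010, weight = 2.
  m = 0011 → c = 100111010, weight = 5.
  m = 1011 → c = 001010000, weight = 2.
  m = 0111 → c = 001111111, weight = 7.
  m = 1111 → c = 100010101, weight = 4.
Tally weights:
  weight 0: 1 codewords.
  weight 2: 2 codewords.
  weight 3: 2 codewords.
  weight 4: 5 codewords.
  weight 5: 4 codewords.
  weight 7: 2 codewords.
Minimum distance d = smallest w > 0 with A_w > 0 = 2.
Sanity: Σ A_w = 16 = 2^4 = 16 ✓.


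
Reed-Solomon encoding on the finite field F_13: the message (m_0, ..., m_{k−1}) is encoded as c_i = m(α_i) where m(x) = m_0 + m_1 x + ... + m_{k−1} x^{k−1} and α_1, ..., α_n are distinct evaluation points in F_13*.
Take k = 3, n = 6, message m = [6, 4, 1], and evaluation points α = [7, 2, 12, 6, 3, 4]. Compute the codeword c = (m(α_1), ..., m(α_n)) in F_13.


c = [5, 5, 3, 1, 1, 12]

Message polynomial: m(x) = 6 + 4·x + 1·x^2 (mod 13).
For each evaluation point α_i, compute m(α_i) mod 13:
  α_1 = 7: Horner steps 1 → 11 → 5, so m(7) = 5.
  α_2 = 2: Horner steps 1 → 6 → 5, so m(2) = 5.
  α_3 = 12: Horner steps 1 → 3 → 3, so m(12) = 3.
  α_4 = 6: Horner steps 1 → 10 → 1, so m(6) = 1.
  α_5 = 3: Horner steps 1 → 7 → 1, so m(3) = 1.
  α_6 = 4: Horner steps 1 → 8 → 12, so m(4) = 12.
Codeword c = [5, 5, 3, 1, 1, 12] ∈ F_13^6.


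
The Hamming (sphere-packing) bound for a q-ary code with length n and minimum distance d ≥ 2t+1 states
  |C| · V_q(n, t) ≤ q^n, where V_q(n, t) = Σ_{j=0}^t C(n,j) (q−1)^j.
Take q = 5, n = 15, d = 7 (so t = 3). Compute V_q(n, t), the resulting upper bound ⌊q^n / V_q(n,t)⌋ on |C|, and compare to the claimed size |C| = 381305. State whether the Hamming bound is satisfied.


V_q(n, t) = 30861, q^n = 30517578125, Hamming bound = 988871, |C| = 381305 ≤ bound (satisfied).

Step 1: Compute V_q(n, t) = Σ_{j=0}^3 C(n, j) (q−1)^j.
  j = 0: C(15,0)·(4)^0 = 1·1 = 1.
  j = 1: C(15,1)·(4)^1 = 15·4 = 60.
  j = 2: C(15,2)·(4)^2 = 105·16 = 1680.
  j = 3: C(15,3)·(4)^3 = 455·64 = 29120.
  V_q(n, t) = 1 + 60 + 1680 + 29120 = 30861.
Step 2: q^n = 5^15 = 30517578125.
Step 3: Hamming bound ⌊q^n / V_q(n,t)⌋ = ⌊30517578125/30861⌋ = 988871.
Step 4: Compare |C| = 381305 to 988871: satisfied.
The claimed |C| lies below the Hamming bound.


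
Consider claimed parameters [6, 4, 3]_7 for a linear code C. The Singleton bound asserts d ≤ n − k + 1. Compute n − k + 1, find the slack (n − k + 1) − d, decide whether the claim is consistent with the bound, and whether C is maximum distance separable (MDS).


Singleton RHS = n − k + 1 = 3, slack = 0, bound satisfied, MDS.

Singleton bound: d ≤ n − k + 1.
Here n = 6, k = 4, so n − k + 1 = 3.
Given d = 3, check d ≤ 3: YES.
Slack = (n − k + 1) − d = 0.
The code is MDS (slack = 0).
Description: the claimed parameters are [6, 4, 3]_7; such a code would be MDS (meets Singleton bound).


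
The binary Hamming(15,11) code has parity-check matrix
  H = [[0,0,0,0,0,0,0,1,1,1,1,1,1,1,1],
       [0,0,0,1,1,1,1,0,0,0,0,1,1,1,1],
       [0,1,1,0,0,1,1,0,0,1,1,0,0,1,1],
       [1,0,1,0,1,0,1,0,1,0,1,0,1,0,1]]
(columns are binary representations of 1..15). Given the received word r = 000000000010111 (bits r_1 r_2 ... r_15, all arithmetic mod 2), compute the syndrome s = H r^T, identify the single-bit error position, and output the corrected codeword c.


s = (0, 1, 1, 1)^T, error position = 7, corrected codeword c = 000000100010111

Compute s = H r^T mod 2 one row at a time:
  s_1 = 0 + 0 + 0 + 1 + 0 + 1 + 1 + 1 = 4 ≡ 0 (mod 2).
  s_2 = 0 + 0 + 0 + 0 + 0 + 1 + 1 + 1 = 3 ≡ 1 (mod 2).
  s_3 = 0 + 0 + 0 + 0 + 0 + 1 + 1 + 1 = 3 ≡ 1 (mod 2).
  s_4 = 0 + 0 + 0 + 0 + 0 + 1 + 1 + 1 = 3 ≡ 1 (mod 2).
s = (0, 1, 1, 1)^T — this equals column 7 of H (binary 0111), so error is at position 7.
Correct: flip bit 7 of r = 000000000010111 to get c = 000000100010111.


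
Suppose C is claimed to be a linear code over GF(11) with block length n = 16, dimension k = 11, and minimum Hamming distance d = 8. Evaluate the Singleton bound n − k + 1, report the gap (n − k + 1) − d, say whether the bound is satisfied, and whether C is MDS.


Singleton RHS = n − k + 1 = 6, slack = -2, bound violated (no such code; not MDS).

Singleton bound: d ≤ n − k + 1.
Here n = 16, k = 11, so n − k + 1 = 6.
Given d = 8, check d ≤ 6: NO.
Slack = (n − k + 1) − d = -2.
The slack is negative: d = 8 exceeds n − k + 1 = 6 by 2, so the Singleton bound is violated and no linear [16, 11, 8]_11 code can exist. In particular it is not MDS (MDS requires d = n − k + 1 exactly).
Description: the claimed parameters are [16, 11, 8]_11; such a code would be impossible (violates the Singleton bound).


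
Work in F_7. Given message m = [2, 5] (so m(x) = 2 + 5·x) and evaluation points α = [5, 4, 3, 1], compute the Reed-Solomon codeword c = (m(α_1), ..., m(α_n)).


c = [6, 1, 3, 0]

Message polynomial: m(x) = 2 + 5·x (mod 7).
For each evaluation point α_i, compute m(α_i) mod 7:
  α_1 = 5: Horner steps 5 → 6, so m(5) = 6.
  α_2 = 4: Horner steps 5 → 1, so m(4) = 1.
  α_3 = 3: Horner steps 5 → 3, so m(3) = 3.
  α_4 = 1: Horner steps 5 → 0, so m(1) = 0.
Codeword c = [6, 1, 3, 0] ∈ F_7^4.


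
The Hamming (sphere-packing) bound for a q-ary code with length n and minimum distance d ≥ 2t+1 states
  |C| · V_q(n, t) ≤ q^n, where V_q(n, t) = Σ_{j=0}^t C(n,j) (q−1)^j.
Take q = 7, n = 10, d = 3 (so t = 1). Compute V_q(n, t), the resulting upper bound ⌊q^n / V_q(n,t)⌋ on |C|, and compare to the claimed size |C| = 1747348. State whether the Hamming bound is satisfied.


V_q(n, t) = 61, q^n = 282475249, Hamming bound = 4630741, |C| = 1747348 ≤ bound (satisfied).

Step 1: Compute V_q(n, t) = Σ_{j=0}^1 C(n, j) (q−1)^j.
  j = 0: C(10,0)·(6)^0 = 1·1 = 1.
  j = 1: C(10,1)·(6)^1 = 10·6 = 60.
  V_q(n, t) = 1 + 60 = 61.
Step 2: q^n = 7^10 = 282475249.
Step 3: Hamming bound ⌊q^n / V_q(n,t)⌋ = ⌊282475249/61⌋ = 4630741.
Step 4: Compare |C| = 1747348 to 4630741: satisfied.
The claimed |C| lies below the Hamming bound.


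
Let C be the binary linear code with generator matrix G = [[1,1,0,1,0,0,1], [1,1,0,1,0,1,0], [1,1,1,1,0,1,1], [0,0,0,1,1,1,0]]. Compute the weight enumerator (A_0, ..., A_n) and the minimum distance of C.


Weight distribution: A_0 = 1, A_2 = 3, A_3 = 4, A_4 = 3, A_5 = 4, A_6 = 1. Minimum distance d = 2.

Enumerate all 2^4 = 16 messages m ∈ F_2^4.
For each, compute codeword c = mG in F_2^7, then tally its weight.
  m = 0000 → c = 0000000, weight = 0.
  m = 1000 → c = 1101001, weight = 4.
  m = 0100 → c = 1101010, weight = 4.
  m = 1100 → c = 0000011, weight = 2.
  m = 0010 → c = 1111011, weight = 6.
  m = 1010 → c = 0010010, weight = 2.
  m = 0110 → c = 0010001, weight = 2.
  m = 1110 → c = 1111000, weight = 4.
  m = 0001 → c = 0001110, weight = 3.
  m = 1001 → c = 1100111, weight = 5.
  m = 0101 → c = 1100100, weight = 3.
  m = 1101 → c = 0001101, weight = 3.
  m = 0011 → c = 1110101, weight = 5.
  m = 1011 → c = 0011100, weight = 3.
  m = 0111 → c = 0011111, weight = 5.
  m = 1111 → c = 1110110, weight = 5.
Tally weights:
  weight 0: 1 codewords.
  weight 2: 3 codewords.
  weight 3: 4 codewords.
  weight 4: 3 codewords.
  weight 5: 4 codewords.
  weight 6: 1 codewords.
Minimum distance d = smallest w > 0 with A_w > 0 = 2.
Sanity: Σ A_w = 16 = 2^4 = 16 ✓.


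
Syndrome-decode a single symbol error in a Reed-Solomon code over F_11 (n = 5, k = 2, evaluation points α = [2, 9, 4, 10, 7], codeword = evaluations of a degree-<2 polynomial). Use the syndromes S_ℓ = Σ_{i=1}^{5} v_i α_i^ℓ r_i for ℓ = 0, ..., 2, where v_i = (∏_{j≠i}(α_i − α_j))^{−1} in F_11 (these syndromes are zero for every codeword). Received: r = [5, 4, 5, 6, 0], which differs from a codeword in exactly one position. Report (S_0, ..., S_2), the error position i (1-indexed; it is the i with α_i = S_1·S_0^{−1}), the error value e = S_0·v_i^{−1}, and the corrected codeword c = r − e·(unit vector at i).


S = (7, 3, 6), error at position 1, error magnitude e = 4, c = [1, 4, 5, 6, 0].

Step 1: column multipliers v_i = (∏_{j≠i}(α_i − α_j))^{−1} mod 11.
  i = 1 (α = 2): (2−9)(2−4)(2−10)(2−7) = (−7)·(−2)·(−8)·(−5) = 560 ≡ 10, so v_1 = 10^{−1} = 10 (mod 11).
  i = 2 (α = 9): (9−2)(9−4)(9−10)(9−7) = 7·5·(−1)·2 = −70 ≡ 7, so v_2 = 7^{−1} = 8 (mod 11).
  i = 3 (α = 4): (4−2)(4−9)(4−10)(4−7) = 2·(−5)·(−6)·(−3) = −180 ≡ 7, so v_3 = 7^{−1} = 8 (mod 11).
  i = 4 (α = 10): (10−2)(10−9)(10−4)(10−7) = 8·1·6·3 = 144 ≡ 1, so v_4 = 1^{−1} = 1 (mod 11).
  i = 5 (α = 7): (7−2)(7−9)(7−4)(7−10) = 5·(−2)·3·(−3) = 90 ≡ 2, so v_5 = 2^{−1} = 6 (mod 11).
  v = [10, 8, 8, 1, 6].
Step 2: syndromes of r = [5, 4, 5, 6, 0] (all sums mod 11).
  S_0 = Σ v_i r_i = 10·5 + 8·4 + 8·5 + 1·6 + 6·0 = 128 ≡ 7.
  S_1 = Σ v_i α_i r_i = 10·2·5 + 8·9·4 + 8·4·5 + 1·10·6 + 6·7·0 = 608 ≡ 3.
  α_i^2 mod 11 = [4, 4, 5, 1, 5].
  S_2 = Σ v_i α_i^2 r_i = 10·4·5 + 8·4·4 + 8·5·5 + 1·1·6 + 6·5·0 = 534 ≡ 6.
  S = (7, 3, 6) ≠ 0, so r is not a codeword (an error is present).
Step 3: locate the error. For a single error e at position i, S_ℓ = v_i·e·α_i^ℓ, so α_err = S_1/S_0.
  S_0^{−1} = 7^{−1} = 8 (mod 11), so α_err = 3·8 = 24 ≡ 2 = α_1. Error position i = 1.
  Consistency check: S_2/S_1 = 6·4 = 24 ≡ 2 = α_err ✓ (single-error assumption holds).
Step 4: error magnitude e = S_0/v_1 = S_0·∏_{j≠1}(α_1 − α_j) = 7·10 = 70 ≡ 4 (mod 11).
Step 5: correct position 1: c_1 = r_1 − e = 5 − 4 ≡ 1 (mod 11). Hence c = [1, 4, 5, 6, 0].
  Check: interpolating c through the α_i gives m(x) = 8 + 2·x (degree < 2) with m(α_i) = c_i for every i, so c is indeed a codeword.


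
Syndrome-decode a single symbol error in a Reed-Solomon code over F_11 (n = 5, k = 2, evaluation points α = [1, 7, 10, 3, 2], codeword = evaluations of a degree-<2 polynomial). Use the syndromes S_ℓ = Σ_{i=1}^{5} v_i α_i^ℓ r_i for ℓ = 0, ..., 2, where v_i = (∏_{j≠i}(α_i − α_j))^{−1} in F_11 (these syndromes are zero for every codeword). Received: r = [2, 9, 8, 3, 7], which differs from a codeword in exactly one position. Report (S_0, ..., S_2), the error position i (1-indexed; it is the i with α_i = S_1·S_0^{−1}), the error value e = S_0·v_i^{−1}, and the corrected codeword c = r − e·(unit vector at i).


S = (10, 10, 10), error at position 1, error magnitude e = 2, c = [0, 9, 8, 3, 7].

Step 1: column multipliers v_i = (∏_{j≠i}(α_i − α_j))^{−1} mod 11.
  i = 1 (α = 1): (1−7)(1−10)(1−3)(1−2) = (−6)·(−9)·(−2)·(−1) = 108 ≡ 9, so v_1 = 9^{−1} = 5 (mod 11).
  i = 2 (α = 7): (7−1)(7−10)(7−3)(7−2) = 6·(−3)·4·5 = −360 ≡ 3, so v_2 = 3^{−1} = 4 (mod 11).
  i = 3 (α = 10): (10−1)(10−7)(10−3)(10−2) = 9·3·7·8 = 1512 ≡ 5, so v_3 = 5^{−1} = 9 (mod 11).
  i = 4 (α = 3): (3−1)(3−7)(3−10)(3−2) = 2·(−4)·(−7)·1 = 56 ≡ 1, so v_4 = 1^{−1} = 1 (mod 11).
  i = 5 (α = 2): (2−1)(2−7)(2−10)(2−3) = 1·(−5)·(−8)·(−1) = −40 ≡ 4, so v_5 = 4^{−1} = 3 (mod 11).
  v = [5, 4, 9, 1, 3].
Step 2: syndromes of r = [2, 9, 8, 3, 7] (all sums mod 11).
  S_0 = Σ v_i r_i = 5·2 + 4·9 + 9·8 + 1·3 + 3·7 = 142 ≡ 10.
  S_1 = Σ v_i α_i r_i = 5·1·2 + 4·7·9 + 9·10·8 + 1·3·3 + 3·2·7 = 1033 ≡ 10.
  α_i^2 mod 11 = [1, 5, 1, 9, 4].
  S_2 = Σ v_i α_i^2 r_i = 5·1·2 + 4·5·9 + 9·1·8 + 1·9·3 + 3·4·7 = 373 ≡ 10.
  S = (10, 10, 10) ≠ 0, so r is not a codeword (an error is present).
Step 3: locate the error. For a single error e at position i, S_ℓ = v_i·e·α_i^ℓ, so α_err = S_1/S_0.
  S_0^{−1} = 10^{−1} = 10 (mod 11), so α_err = 10·10 = 100 ≡ 1 = α_1. Error position i = 1.
  Consistency check: S_2/S_1 = 10·10 = 100 ≡ 1 = α_err ✓ (single-error assumption holds).
Step 4: error magnitude e = S_0/v_1 = S_0·∏_{j≠1}(α_1 − α_j) = 10·9 = 90 ≡ 2 (mod 11).
Step 5: correct position 1: c_1 = r_1 − e = 2 − 2 ≡ 0 (mod 11). Hence c = [0, 9, 8, 3, 7].
  Check: interpolating c through the α_i gives m(x) = 4 + 7·x (degree < 2) with m(α_i) = c_i for every i, so c is indeed a codeword.


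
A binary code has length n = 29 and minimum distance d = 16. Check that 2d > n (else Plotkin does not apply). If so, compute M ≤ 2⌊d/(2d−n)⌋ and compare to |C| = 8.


Plotkin bound M ≤ 10; given |C| = 8 ≤ bound (satisfied).

Check applicability: 2d = 32, n = 29.
2d − n = 3 > 0, so Plotkin applies.
Compute d/(2d−n) = 16/3 ≈ 5.3333.
⌊d/(2d−n)⌋ = 5.
Plotkin bound: M ≤ 2·5 = 10.
Given |C| = 8, check: satisfied.
This |C| is below the Plotkin bound.


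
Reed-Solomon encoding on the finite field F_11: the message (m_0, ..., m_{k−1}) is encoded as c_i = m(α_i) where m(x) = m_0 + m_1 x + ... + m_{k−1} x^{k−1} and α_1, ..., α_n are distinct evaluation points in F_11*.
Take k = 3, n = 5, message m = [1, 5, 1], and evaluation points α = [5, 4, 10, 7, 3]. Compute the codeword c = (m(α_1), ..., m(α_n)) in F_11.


c = [7, 4, 8, 8, 3]

Message polynomial: m(x) = 1 + 5·x + 1·x^2 (mod 11).
For each evaluation point α_i, compute m(α_i) mod 11:
  α_1 = 5: Horner steps 1 → 10 → 7, so m(5) = 7.
  α_2 = 4: Horner steps 1 → 9 → 4, so m(4) = 4.
  α_3 = 10: Horner steps 1 → 4 → 8, so m(10) = 8.
  α_4 = 7: Horner steps 1 → 1 → 8, so m(7) = 8.
  α_5 = 3: Horner steps 1 → 8 → 3, so m(3) = 3.
Codeword c = [7, 4, 8, 8, 3] ∈ F_11^5.


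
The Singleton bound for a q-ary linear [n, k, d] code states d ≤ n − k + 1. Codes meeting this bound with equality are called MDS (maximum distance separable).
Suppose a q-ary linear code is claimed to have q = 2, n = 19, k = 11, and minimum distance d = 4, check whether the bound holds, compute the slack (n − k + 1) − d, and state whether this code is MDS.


Singleton RHS = n − k + 1 = 9, slack = 5, bound satisfied, not MDS.

Singleton bound: d ≤ n − k + 1.
Here n = 19, k = 11, so n − k + 1 = 9.
Given d = 4, check d ≤ 9: YES.
Slack = (n − k + 1) − d = 5.
The code is NOT MDS (slack = 5 > 0).
Description: the claimed parameters are [19, 11, 4]_2; such a code would be non-MDS.


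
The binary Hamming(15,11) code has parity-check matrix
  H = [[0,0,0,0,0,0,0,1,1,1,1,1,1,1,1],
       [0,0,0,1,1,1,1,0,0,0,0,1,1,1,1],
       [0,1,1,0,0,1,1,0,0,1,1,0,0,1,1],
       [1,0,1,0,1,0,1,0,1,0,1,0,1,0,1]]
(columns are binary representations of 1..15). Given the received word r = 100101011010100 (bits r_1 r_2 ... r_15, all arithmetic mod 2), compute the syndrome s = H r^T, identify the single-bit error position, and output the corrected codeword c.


s = (0, 1, 0, 0)^T, error position = 4, corrected codeword c = 100001011010100

Compute s = H r^T mod 2 one row at a time:
  s_1 = 1 + 1 + 0 + 1 + 0 + 1 + 0 + 0 = 4 ≡ 0 (mod 2).
  s_2 = 1 + 0 + 1 + 0 + 0 + 1 + 0 + 0 = 3 ≡ 1 (mod 2).
  s_3 = 0 + 0 + 1 + 0 + 0 + 1 + 0 + 0 = 2 ≡ 0 (mod 2).
  s_4 = 1 + 0 + 0 + 0 + 1 + 1 + 1 + 0 = 4 ≡ 0 (mod 2).
s = (0, 1, 0, 0)^T — this equals column 4 of H (binary 0100), so error is at position 4.
Correct: flip bit 4 of r = 100101011010100 to get c = 100001011010100.


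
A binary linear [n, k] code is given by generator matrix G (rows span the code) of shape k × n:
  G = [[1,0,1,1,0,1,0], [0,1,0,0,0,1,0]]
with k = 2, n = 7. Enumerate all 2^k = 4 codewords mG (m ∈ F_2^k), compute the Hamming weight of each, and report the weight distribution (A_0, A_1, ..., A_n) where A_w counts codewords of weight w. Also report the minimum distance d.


Weight distribution: A_0 = 1, A_2 = 1, A_4 = 2. Minimum distance d = 2.

Enumerate all 2^2 = 4 messages m ∈ F_2^2.
For each, compute codeword c = mG in F_2^7, then tally its weight.
  m = 00 → c = 0000000, weight = 0.
  m = 10 → c = 1011010, weight = 4.
  m = 01 → c = 0100010, weight = 2.
  m = 11 → c = 1111000, weight = 4.
Tally weights:
  weight 0: 1 codewords.
  weight 2: 1 codewords.
  weight 4: 2 codewords.
Minimum distance d = smallest w > 0 with A_w > 0 = 2.
Sanity: Σ A_w = 4 = 2^2 = 4 ✓.


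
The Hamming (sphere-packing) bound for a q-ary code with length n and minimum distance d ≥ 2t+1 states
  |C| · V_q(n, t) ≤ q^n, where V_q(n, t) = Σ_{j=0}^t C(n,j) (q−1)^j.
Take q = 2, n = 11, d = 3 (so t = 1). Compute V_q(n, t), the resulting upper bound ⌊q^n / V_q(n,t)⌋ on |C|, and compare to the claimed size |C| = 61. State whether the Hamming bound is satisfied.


V_q(n, t) = 12, q^n = 2048, Hamming bound = 170, |C| = 61 ≤ bound (satisfied).

Step 1: Compute V_q(n, t) = Σ_{j=0}^1 C(n, j) (q−1)^j.
  j = 0: C(11,0)·(1)^0 = 1·1 = 1.
  j = 1: C(11,1)·(1)^1 = 11·1 = 11.
  V_q(n, t) = 1 + 11 = 12.
Step 2: q^n = 2^11 = 2048.
Step 3: Hamming bound ⌊q^n / V_q(n,t)⌋ = ⌊2048/12⌋ = 170.
Step 4: Compare |C| = 61 to 170: satisfied.
The claimed |C| lies below the Hamming bound.


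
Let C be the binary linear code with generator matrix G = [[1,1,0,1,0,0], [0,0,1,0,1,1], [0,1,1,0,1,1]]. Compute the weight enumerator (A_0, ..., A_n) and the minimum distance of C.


Weight distribution: A_0 = 1, A_1 = 1, A_2 = 1, A_3 = 2, A_4 = 1, A_5 = 1, A_6 = 1. Minimum distance d = 1.

Enumerate all 2^3 = 8 messages m ∈ F_2^3.
For each, compute codeword c = mG in F_2^6, then tally its weight.
  m = 000 → c = 000000, weight = 0.
  m = 100 → c = 110100, weight = 3.
  m = 010 → c = 001011, weight = 3.
  m = 110 → c = 111111, weight = 6.
  m = 001 → c = 011011, weight = 4.
  m = 101 → c = 101111, weight = 5.
  m = 011 → c = 010000, weight = 1.
  m = 111 → c = 100100, weight = 2.
Tally weights:
  weight 0: 1 codewords.
  weight 1: 1 codewords.
  weight 2: 1 codewords.
  weight 3: 2 codewords.
  weight 4: 1 codewords.
  weight 5: 1 codewords.
  weight 6: 1 codewords.
Minimum distance d = smallest w > 0 with A_w > 0 = 1.
Sanity: Σ A_w = 8 = 2^3 = 8 ✓.


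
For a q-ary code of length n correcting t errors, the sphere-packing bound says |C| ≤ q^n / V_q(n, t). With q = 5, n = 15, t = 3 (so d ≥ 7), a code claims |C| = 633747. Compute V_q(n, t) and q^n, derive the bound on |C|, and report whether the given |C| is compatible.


V_q(n, t) = 30861, q^n = 30517578125, Hamming bound = 988871, |C| = 633747 ≤ bound (satisfied).

Step 1: Compute V_q(n, t) = Σ_{j=0}^3 C(n, j) (q−1)^j.
  j = 0: C(15,0)·(4)^0 = 1·1 = 1.
  j = 1: C(15,1)·(4)^1 = 15·4 = 60.
  j = 2: C(15,2)·(4)^2 = 105·16 = 1680.
  j = 3: C(15,3)·(4)^3 = 455·64 = 29120.
  V_q(n, t) = 1 + 60 + 1680 + 29120 = 30861.
Step 2: q^n = 5^15 = 30517578125.
Step 3: Hamming bound ⌊q^n / V_q(n,t)⌋ = ⌊30517578125/30861⌋ = 988871.
Step 4: Compare |C| = 633747 to 988871: satisfied.
The claimed |C| lies below the Hamming bound.


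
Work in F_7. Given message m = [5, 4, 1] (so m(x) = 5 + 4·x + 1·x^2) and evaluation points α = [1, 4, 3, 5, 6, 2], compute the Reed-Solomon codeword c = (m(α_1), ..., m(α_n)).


c = [3, 2, 5, 1, 2, 3]

Message polynomial: m(x) = 5 + 4·x + 1·x^2 (mod 7).
For each evaluation point α_i, compute m(α_i) mod 7:
  α_1 = 1: Horner steps 1 → 5 → 3, so m(1) = 3.
  α_2 = 4: Horner steps 1 → 1 → 2, so m(4) = 2.
  α_3 = 3: Horner steps 1 → 0 → 5, so m(3) = 5.
  α_4 = 5: Horner steps 1 → 2 → 1, so m(5) = 1.
  α_5 = 6: Horner steps 1 → 3 → 2, so m(6) = 2.
  α_6 = 2: Horner steps 1 → 6 → 3, so m(2) = 3.
Codeword c = [3, 2, 5, 1, 2, 3] ∈ F_7^6.


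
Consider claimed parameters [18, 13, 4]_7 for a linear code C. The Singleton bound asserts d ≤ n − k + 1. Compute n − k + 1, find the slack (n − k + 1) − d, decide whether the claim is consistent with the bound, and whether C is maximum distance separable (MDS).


Singleton RHS = n − k + 1 = 6, slack = 2, bound satisfied, not MDS.

Singleton bound: d ≤ n − k + 1.
Here n = 18, k = 13, so n − k + 1 = 6.
Given d = 4, check d ≤ 6: YES.
Slack = (n − k + 1) − d = 2.
The code is NOT MDS (slack = 2 > 0).
Description: the claimed parameters are [18, 13, 4]_7; such a code would be non-MDS.
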